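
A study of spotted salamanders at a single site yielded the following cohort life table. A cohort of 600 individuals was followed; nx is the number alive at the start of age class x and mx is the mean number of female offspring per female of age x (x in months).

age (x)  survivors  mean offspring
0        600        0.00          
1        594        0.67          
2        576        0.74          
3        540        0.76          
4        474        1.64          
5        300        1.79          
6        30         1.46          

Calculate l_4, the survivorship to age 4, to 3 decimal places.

l_4 = n_4/n_0 = 474/600 = 0.79 → 0.790

0.790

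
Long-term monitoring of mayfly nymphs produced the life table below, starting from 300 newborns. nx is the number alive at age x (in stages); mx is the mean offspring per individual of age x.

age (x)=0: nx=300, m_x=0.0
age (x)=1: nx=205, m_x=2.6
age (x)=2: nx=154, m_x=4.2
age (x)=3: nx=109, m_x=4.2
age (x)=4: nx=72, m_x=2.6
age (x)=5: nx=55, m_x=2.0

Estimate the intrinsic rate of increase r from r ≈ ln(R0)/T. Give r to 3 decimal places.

0.802

lx = nx/n0 = nx/300: 1, 0.68333…, 0.51333…, 0.36333…, 0.24, 0.18333…
R0 = Σ lx·mx = 0 + 1.77667… + 2.156… + 1.526… + 0.624 + 0.36667… = 6.449333…
Σ x·lx·mx = 14.996…; T = 14.996…/6.449333… = 2.3252…
r ≈ ln(R0)/T = ln(6.449333…)/2.3252… = 0.80164… → 0.802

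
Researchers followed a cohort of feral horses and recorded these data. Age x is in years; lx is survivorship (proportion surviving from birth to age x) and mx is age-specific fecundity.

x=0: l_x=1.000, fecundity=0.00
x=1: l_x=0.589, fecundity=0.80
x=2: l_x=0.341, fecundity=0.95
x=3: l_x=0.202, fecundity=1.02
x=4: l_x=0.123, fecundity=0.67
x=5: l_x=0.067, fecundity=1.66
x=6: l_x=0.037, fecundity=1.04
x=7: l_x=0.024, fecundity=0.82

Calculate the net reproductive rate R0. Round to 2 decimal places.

lx·mx by age: 0, 0.4712, 0.32395, 0.20604, 0.08241, 0.11122, 0.03848, 0.01968
R0 = Σ lx·mx = 1.25298 → 1.25

1.25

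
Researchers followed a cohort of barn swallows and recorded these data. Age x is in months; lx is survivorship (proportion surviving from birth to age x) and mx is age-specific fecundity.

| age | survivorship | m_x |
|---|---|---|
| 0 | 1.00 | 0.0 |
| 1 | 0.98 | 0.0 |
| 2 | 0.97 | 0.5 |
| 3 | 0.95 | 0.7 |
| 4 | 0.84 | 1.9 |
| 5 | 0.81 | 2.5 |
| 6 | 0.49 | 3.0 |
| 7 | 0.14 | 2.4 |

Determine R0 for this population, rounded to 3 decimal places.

lx·mx by age: 0, 0, 0.485, 0.665, 1.596, 2.025, 1.47, 0.336
R0 = Σ lx·mx = 6.577 → 6.577

6.577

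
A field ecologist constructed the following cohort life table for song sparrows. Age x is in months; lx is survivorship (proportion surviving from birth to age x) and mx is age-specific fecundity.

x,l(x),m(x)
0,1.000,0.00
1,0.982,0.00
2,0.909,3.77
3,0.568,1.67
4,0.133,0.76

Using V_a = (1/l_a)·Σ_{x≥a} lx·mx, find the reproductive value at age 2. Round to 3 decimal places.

4.925

lx·mx for x ≥ 2: 3.42693, 0.94856, 0.10108 → sum = 4.47657
V_2 = 4.47657 / l_2 = 4.47657 / 0.909 = 4.924719… → 4.925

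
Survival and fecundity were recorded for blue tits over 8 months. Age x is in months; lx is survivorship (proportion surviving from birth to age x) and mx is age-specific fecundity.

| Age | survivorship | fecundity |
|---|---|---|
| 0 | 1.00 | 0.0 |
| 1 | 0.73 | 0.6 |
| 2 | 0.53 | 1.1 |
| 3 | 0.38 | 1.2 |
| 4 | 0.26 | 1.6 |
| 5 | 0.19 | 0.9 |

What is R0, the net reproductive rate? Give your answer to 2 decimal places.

2.06

lx·mx by age: 0, 0.438, 0.583, 0.456, 0.416, 0.171
R0 = Σ lx·mx = 2.064 → 2.06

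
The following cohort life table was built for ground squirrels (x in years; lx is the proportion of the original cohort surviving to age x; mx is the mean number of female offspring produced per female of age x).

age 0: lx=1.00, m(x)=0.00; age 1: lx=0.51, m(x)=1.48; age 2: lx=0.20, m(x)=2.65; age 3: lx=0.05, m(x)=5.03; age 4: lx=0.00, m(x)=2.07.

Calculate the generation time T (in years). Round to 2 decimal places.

1.67

lx·mx: 0, 0.7548, 0.53, 0.2515, 0 → R0 = 1.5363
x·lx·mx: 0, 0.7548, 1.06, 0.7545, 0 → Σ = 2.5693
T = 2.5693 / 1.5363 = 1.672395… → 1.67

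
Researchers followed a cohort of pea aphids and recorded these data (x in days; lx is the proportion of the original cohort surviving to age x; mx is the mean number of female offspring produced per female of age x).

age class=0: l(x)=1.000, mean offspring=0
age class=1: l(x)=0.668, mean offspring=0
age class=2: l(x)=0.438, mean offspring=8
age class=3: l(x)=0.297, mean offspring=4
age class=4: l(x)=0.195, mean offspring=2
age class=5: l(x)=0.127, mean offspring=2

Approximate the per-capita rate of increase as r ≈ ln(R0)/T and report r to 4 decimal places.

0.6667

R0 = Σ lx·mx = 0 + 0 + 3.504 + 1.188 + 0.39 + 0.254 = 5.336
Σ x·lx·mx = 13.402; T = 13.402/5.336 = 2.51162…
r ≈ ln(R0)/T = ln(5.336)/2.51162… = 0.666692… → 0.6667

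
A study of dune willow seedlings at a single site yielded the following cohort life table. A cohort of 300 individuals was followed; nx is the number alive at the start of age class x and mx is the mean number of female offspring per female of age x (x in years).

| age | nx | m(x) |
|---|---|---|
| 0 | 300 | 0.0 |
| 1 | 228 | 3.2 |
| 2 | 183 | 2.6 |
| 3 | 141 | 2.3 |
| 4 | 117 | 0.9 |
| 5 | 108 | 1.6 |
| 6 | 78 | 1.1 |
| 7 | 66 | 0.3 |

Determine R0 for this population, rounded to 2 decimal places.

6.38

lx = nx/n0 = nx/300: 1, 0.76, 0.61, 0.47, 0.39, 0.36, 0.26, 0.22
lx·mx by age: 0, 2.432, 1.586, 1.081, 0.351, 0.576, 0.286, 0.066
R0 = Σ lx·mx = 6.378 → 6.38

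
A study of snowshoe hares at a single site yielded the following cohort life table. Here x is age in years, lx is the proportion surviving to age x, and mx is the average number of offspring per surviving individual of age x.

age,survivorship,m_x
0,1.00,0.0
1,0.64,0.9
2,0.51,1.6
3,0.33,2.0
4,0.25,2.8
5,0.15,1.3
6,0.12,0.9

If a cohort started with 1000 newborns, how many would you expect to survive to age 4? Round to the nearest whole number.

Expected survivors = N0 · l_4 = 1000 × 0.25 = 250 → 250

250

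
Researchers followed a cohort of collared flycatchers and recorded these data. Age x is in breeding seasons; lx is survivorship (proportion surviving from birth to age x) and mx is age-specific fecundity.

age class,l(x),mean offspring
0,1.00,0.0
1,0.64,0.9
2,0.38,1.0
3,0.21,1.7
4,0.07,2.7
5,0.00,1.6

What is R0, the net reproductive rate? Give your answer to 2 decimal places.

lx·mx by age: 0, 0.576, 0.38, 0.357, 0.189, 0
R0 = Σ lx·mx = 1.502 → 1.50

1.50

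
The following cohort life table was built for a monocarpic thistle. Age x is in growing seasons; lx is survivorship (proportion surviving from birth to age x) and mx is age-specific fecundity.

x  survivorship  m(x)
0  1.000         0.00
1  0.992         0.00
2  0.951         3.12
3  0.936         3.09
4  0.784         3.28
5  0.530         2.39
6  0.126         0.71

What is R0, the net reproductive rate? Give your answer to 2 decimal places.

9.79

lx·mx by age: 0, 0, 2.96712, 2.89224, 2.57152, 1.2667, 0.08946
R0 = Σ lx·mx = 9.78704 → 9.79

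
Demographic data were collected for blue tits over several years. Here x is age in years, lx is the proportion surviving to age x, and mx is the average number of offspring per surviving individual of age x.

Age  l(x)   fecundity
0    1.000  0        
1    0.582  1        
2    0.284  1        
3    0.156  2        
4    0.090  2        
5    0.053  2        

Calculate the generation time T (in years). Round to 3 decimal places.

2.279

lx·mx: 0, 0.582, 0.284, 0.312, 0.18, 0.106 → R0 = 1.464
x·lx·mx: 0, 0.582, 0.568, 0.936, 0.72, 0.53 → Σ = 3.336
T = 3.336 / 1.464 = 2.278689… → 2.279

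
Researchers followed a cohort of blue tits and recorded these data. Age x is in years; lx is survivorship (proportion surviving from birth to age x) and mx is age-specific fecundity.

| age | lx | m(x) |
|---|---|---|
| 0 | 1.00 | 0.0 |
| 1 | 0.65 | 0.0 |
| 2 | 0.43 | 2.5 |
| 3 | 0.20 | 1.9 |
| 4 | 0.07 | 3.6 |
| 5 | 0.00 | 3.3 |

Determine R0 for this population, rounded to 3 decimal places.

lx·mx by age: 0, 0, 1.075, 0.38, 0.252, 0
R0 = Σ lx·mx = 1.707 → 1.707

1.707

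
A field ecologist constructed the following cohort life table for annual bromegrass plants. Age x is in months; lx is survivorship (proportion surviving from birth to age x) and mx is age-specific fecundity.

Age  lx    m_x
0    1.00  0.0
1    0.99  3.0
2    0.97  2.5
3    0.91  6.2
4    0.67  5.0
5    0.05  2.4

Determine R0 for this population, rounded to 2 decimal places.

lx·mx by age: 0, 2.97, 2.425, 5.642, 3.35, 0.12
R0 = Σ lx·mx = 14.507 → 14.51

14.51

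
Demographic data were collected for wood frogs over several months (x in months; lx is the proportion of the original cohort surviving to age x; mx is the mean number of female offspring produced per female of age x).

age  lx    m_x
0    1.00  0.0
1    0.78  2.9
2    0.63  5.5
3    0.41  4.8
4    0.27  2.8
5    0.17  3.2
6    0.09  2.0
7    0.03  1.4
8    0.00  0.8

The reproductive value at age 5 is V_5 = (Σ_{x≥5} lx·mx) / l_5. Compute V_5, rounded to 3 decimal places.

lx·mx for x ≥ 5: 0.544, 0.18, 0.042, 0 → sum = 0.766
V_5 = 0.766 / l_5 = 0.766 / 0.17 = 4.505882… → 4.506

4.506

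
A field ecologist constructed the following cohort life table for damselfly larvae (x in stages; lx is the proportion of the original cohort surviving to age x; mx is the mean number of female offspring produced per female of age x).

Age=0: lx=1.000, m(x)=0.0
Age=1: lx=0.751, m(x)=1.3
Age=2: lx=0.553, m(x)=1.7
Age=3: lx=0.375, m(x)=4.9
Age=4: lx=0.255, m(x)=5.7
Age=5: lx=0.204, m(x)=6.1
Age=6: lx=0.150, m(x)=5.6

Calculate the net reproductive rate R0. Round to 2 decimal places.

7.29

lx·mx by age: 0, 0.9763, 0.9401, 1.8375, 1.4535, 1.2444, 0.84
R0 = Σ lx·mx = 7.2918 → 7.29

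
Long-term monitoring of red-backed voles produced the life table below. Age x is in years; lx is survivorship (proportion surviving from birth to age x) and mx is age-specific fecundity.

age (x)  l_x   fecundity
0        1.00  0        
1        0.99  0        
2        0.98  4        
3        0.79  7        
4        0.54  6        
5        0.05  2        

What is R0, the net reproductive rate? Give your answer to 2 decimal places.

lx·mx by age: 0, 0, 3.92, 5.53, 3.24, 0.1
R0 = Σ lx·mx = 12.79 → 12.79

12.79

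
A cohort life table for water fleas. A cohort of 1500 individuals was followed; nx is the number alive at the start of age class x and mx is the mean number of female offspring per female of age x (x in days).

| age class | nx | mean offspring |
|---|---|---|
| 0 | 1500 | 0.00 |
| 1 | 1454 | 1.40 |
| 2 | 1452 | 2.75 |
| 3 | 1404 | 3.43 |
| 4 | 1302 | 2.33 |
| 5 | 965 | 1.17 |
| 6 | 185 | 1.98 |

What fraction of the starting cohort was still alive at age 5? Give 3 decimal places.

l_5 = n_5/n_0 = 965/1500 = 0.643333… → 0.643

0.643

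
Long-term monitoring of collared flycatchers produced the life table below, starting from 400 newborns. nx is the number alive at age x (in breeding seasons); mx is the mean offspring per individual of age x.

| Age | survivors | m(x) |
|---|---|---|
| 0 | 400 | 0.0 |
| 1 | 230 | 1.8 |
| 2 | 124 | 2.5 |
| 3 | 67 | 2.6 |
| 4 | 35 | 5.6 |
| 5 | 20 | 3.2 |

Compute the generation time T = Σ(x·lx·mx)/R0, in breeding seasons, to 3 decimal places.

2.297

lx = nx/n0 = nx/400: 1, 0.575, 0.31, 0.1675, 0.0875, 0.05
lx·mx: 0, 1.035, 0.775, 0.4355, 0.49, 0.16 → R0 = 2.8955
x·lx·mx: 0, 1.035, 1.55, 1.3065, 1.96, 0.8 → Σ = 6.6515
T = 6.6515 / 2.8955 = 2.297185… → 2.297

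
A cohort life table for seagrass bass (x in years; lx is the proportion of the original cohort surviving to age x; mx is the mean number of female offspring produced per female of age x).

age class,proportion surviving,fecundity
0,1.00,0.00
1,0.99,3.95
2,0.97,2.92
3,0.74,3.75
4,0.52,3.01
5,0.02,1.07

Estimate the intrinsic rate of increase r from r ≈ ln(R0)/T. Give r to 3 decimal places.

1.102

R0 = Σ lx·mx = 0 + 3.9105 + 2.8324 + 2.775 + 1.5652 + 0.0214 = 11.1045
Σ x·lx·mx = 24.2681; T = 24.2681/11.1045 = 2.18543…
r ≈ ln(R0)/T = ln(11.1045)/2.18543… = 1.10155… → 1.102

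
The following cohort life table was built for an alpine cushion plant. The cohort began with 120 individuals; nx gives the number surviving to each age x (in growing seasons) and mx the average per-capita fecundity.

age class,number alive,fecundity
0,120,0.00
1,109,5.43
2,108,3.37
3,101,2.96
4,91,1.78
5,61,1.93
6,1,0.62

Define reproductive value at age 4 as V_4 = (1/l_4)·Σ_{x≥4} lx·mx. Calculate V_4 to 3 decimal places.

lx = nx/n0 = nx/120: 1, 0.90833…, 0.9, 0.84167…, 0.75833…, 0.50833…, 0.00833…
lx·mx for x ≥ 4: 1.349833…, 0.981083…, 0.005167… → sum = 2.336083…
V_4 = 2.336083… / l_4 = 2.336083… / 0.758333… = 3.080549… → 3.081

3.081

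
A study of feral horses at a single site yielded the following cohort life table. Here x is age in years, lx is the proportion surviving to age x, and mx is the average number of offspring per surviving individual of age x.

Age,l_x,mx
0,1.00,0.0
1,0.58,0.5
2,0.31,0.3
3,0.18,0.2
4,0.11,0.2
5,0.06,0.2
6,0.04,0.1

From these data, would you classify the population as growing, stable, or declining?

declining

R0 = Σ lx·mx = 0 + 0.29 + 0.093 + 0.036 + 0.022 + 0.012 + 0.004 = 0.457
R0 < 1, so the population is declining.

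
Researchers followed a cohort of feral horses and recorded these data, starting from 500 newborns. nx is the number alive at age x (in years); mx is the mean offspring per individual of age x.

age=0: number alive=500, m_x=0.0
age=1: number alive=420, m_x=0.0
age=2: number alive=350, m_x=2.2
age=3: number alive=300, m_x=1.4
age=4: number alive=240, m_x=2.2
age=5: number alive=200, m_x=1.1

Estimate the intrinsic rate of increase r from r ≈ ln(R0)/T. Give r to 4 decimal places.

0.4367

lx = nx/n0 = nx/500: 1, 0.84, 0.7, 0.6, 0.48, 0.4
R0 = Σ lx·mx = 0 + 0 + 1.54 + 0.84 + 1.056 + 0.44 = 3.876
Σ x·lx·mx = 12.024; T = 12.024/3.876 = 3.10217…
r ≈ ln(R0)/T = ln(3.876)/3.10217… = 0.436728… → 0.4367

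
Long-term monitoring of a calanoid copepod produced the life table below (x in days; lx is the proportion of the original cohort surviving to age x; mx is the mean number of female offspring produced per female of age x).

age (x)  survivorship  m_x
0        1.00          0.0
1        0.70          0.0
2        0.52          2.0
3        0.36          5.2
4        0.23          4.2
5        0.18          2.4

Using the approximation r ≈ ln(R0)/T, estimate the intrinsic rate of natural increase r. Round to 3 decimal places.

R0 = Σ lx·mx = 0 + 0 + 1.04 + 1.872 + 0.966 + 0.432 = 4.31
Σ x·lx·mx = 13.72; T = 13.72/4.31 = 3.18329…
r ≈ ln(R0)/T = ln(4.31)/3.18329… = 0.45894… → 0.459

0.459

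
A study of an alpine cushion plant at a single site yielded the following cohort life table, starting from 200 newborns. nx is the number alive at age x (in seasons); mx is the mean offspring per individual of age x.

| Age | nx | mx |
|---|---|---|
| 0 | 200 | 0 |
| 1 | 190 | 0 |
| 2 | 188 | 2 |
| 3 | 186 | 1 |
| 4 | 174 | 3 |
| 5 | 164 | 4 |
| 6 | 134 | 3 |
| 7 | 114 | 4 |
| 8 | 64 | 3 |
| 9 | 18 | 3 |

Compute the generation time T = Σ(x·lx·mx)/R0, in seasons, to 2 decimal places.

lx = nx/n0 = nx/200: 1, 0.95, 0.94, 0.93, 0.87, 0.82, 0.67, 0.57, 0.32, 0.09
lx·mx: 0, 0, 1.88, 0.93, 2.61, 3.28, 2.01, 2.28, 0.96, 0.27 → R0 = 14.22
x·lx·mx: 0, 0, 3.76, 2.79, 10.44, 16.4, 12.06, 15.96, 7.68, 2.43 → Σ = 71.52
T = 71.52 / 14.22 = 5.029536… → 5.03

5.03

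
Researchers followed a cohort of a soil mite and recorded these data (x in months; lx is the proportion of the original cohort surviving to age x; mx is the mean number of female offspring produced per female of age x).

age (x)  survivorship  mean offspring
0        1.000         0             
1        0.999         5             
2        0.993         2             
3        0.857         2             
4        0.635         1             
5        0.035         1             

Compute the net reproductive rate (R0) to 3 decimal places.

lx·mx by age: 0, 4.995, 1.986, 1.714, 0.635, 0.035
R0 = Σ lx·mx = 9.365 → 9.365

9.365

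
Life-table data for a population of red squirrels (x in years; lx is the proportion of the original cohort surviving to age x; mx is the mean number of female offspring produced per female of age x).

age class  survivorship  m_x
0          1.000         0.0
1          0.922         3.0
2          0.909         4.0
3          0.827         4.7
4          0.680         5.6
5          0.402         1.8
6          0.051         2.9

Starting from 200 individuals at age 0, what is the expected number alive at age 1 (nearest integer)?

184

Expected survivors = N0 · l_1 = 200 × 0.922 = 184.4 → 184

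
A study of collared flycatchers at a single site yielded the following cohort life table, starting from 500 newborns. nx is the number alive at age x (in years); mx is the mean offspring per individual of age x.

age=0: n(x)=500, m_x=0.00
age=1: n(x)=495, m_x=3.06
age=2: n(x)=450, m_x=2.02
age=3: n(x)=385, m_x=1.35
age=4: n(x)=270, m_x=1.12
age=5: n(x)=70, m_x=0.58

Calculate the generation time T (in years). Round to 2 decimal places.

1.92

lx = nx/n0 = nx/500: 1, 0.99, 0.9, 0.77, 0.54, 0.14
lx·mx: 0, 3.0294, 1.818, 1.0395, 0.6048, 0.0812 → R0 = 6.5729
x·lx·mx: 0, 3.0294, 3.636, 3.1185, 2.4192, 0.406 → Σ = 12.6091
T = 12.6091 / 6.5729 = 1.918347… → 1.92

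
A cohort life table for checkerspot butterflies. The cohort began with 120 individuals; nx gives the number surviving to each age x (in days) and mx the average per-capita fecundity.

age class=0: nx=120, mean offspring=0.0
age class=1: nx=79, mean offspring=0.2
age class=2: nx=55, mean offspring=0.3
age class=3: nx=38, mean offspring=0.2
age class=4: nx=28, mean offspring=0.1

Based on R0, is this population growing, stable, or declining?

lx = nx/n0 = nx/120: 1, 0.65833…, 0.45833…, 0.31667…, 0.23333…
R0 = Σ lx·mx = 0 + 0.131667… + 0.1375… + 0.063333… + 0.023333… = 0.355833…
R0 < 1, so the population is declining.

declining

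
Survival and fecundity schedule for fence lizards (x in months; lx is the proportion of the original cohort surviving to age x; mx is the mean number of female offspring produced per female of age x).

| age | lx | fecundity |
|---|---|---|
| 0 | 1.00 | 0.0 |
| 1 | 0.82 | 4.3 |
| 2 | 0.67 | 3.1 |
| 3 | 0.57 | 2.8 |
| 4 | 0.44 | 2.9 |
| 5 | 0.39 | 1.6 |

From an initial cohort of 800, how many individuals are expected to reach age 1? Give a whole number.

656

Expected survivors = N0 · l_1 = 800 × 0.82 = 656 → 656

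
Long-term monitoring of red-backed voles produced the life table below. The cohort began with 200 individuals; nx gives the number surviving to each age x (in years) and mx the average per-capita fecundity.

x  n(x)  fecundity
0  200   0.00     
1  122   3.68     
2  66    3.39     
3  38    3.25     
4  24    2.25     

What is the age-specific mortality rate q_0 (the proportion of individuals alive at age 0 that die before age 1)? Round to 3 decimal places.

lx = nx/n0 = nx/200: 1, 0.61, 0.33, 0.19, 0.12
q_0 = (l_0 − l_1) / l_0 = (1 − 0.61) / 1
     = 0.39 / 1 = 0.39 → 0.390

0.390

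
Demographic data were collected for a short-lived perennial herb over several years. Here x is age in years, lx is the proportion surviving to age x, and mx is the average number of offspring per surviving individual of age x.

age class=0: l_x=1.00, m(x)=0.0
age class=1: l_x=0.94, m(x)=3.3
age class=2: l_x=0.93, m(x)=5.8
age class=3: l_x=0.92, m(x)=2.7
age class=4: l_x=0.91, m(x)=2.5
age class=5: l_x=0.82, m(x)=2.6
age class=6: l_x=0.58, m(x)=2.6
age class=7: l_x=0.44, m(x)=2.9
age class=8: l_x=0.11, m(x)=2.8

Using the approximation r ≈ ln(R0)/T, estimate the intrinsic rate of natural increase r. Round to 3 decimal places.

0.876

R0 = Σ lx·mx = 0 + 3.102 + 5.394 + 2.484 + 2.275 + 2.132 + 1.508 + 1.276 + 0.308 = 18.479
Σ x·lx·mx = 61.546; T = 61.546/18.479 = 3.33059…
r ≈ ln(R0)/T = ln(18.479)/3.33059… = 0.87571… → 0.876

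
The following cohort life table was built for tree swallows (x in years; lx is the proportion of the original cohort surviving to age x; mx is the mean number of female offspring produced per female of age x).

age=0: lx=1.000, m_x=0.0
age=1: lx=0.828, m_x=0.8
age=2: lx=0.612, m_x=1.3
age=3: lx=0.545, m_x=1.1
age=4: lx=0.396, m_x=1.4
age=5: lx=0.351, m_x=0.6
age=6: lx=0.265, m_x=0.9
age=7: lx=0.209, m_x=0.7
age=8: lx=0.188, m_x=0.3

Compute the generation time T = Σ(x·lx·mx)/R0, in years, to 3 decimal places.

3.134

lx·mx: 0, 0.6624, 0.7956, 0.5995, 0.5544, 0.2106, 0.2385, 0.1463, 0.0564 → R0 = 3.2637
x·lx·mx: 0, 0.6624, 1.5912, 1.7985, 2.2176, 1.053, 1.431, 1.0241, 0.4512 → Σ = 10.229
T = 10.229 / 3.2637 = 3.134173… → 3.134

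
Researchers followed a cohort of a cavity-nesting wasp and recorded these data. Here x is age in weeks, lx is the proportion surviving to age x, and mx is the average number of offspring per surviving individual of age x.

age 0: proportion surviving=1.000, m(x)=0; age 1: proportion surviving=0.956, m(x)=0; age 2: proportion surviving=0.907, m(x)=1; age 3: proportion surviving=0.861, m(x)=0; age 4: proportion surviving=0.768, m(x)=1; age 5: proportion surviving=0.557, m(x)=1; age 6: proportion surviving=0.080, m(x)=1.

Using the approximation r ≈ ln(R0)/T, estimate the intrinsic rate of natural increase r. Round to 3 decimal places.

0.238

R0 = Σ lx·mx = 0 + 0 + 0.907 + 0 + 0.768 + 0.557 + 0.08 = 2.312
Σ x·lx·mx = 8.151; T = 8.151/2.312 = 3.52552…
r ≈ ln(R0)/T = ln(2.312)/3.52552… = 0.23773… → 0.238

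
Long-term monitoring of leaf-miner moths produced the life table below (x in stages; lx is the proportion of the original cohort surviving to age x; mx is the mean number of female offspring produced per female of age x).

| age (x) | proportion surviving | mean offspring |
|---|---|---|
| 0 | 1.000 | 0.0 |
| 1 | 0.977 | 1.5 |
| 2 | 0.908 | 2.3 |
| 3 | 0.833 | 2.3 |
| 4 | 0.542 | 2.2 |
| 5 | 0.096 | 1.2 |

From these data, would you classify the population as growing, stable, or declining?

growing

R0 = Σ lx·mx = 0 + 1.4655 + 2.0884 + 1.9159 + 1.1924 + 0.1152 = 6.7774
R0 > 1, so the population is growing.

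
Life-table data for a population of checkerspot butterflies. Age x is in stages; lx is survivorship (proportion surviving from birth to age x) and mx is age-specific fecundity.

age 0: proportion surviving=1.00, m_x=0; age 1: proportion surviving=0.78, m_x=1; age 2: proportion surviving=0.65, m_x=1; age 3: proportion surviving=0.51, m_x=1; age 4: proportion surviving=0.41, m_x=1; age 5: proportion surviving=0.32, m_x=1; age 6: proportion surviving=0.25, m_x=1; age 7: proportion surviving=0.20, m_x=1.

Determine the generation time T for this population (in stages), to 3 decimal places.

lx·mx: 0, 0.78, 0.65, 0.51, 0.41, 0.32, 0.25, 0.2 → R0 = 3.12
x·lx·mx: 0, 0.78, 1.3, 1.53, 1.64, 1.6, 1.5, 1.4 → Σ = 9.75
T = 9.75 / 3.12 = 3.125 → 3.125

3.125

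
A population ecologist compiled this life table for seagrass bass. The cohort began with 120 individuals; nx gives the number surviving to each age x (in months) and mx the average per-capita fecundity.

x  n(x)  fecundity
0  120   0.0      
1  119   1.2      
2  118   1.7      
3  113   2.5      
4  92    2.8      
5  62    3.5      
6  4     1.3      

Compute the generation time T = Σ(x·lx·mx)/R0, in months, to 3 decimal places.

lx = nx/n0 = nx/120: 1, 0.99167…, 0.98333…, 0.94167…, 0.76667…, 0.51667…, 0.03333…
lx·mx: 0, 1.19…, 1.671667…, 2.354167…, 2.146667…, 1.808333…, 0.043333… → R0 = 9.214167…
x·lx·mx: 0, 1.19…, 3.343333…, 7.0625…, 8.586667…, 9.041667…, 0.26… → Σ = 29.484167…
T = 29.484167… / 9.214167… = 3.199873… → 3.200

3.200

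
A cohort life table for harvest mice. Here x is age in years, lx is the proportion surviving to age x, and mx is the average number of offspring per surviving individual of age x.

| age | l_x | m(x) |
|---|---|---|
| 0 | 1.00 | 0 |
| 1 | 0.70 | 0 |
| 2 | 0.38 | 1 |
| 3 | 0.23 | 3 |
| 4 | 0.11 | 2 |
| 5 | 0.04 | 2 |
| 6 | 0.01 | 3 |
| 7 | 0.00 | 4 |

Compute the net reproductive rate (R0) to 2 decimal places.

lx·mx by age: 0, 0, 0.38, 0.69, 0.22, 0.08, 0.03, 0
R0 = Σ lx·mx = 1.4 → 1.40

1.40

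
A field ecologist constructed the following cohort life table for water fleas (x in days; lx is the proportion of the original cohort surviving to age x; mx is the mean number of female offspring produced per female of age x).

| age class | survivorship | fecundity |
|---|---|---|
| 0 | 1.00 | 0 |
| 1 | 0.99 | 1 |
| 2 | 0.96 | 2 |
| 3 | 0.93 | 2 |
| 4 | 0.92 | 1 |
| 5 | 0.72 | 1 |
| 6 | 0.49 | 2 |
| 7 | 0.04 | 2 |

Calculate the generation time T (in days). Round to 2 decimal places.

lx·mx: 0, 0.99, 1.92, 1.86, 0.92, 0.72, 0.98, 0.08 → R0 = 7.47
x·lx·mx: 0, 0.99, 3.84, 5.58, 3.68, 3.6, 5.88, 0.56 → Σ = 24.13
T = 24.13 / 7.47 = 3.230254… → 3.23

3.23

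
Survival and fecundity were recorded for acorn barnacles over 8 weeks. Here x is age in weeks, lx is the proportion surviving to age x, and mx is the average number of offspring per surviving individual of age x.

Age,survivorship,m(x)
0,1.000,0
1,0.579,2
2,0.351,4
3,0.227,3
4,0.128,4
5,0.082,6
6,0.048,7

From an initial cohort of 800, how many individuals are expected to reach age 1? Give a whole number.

Expected survivors = N0 · l_1 = 800 × 0.579 = 463.2 → 463

463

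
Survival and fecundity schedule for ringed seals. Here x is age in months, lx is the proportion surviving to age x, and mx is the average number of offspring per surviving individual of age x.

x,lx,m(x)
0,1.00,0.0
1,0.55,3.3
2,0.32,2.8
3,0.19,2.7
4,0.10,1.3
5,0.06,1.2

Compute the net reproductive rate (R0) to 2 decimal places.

lx·mx by age: 0, 1.815, 0.896, 0.513, 0.13, 0.072
R0 = Σ lx·mx = 3.426 → 3.43

3.43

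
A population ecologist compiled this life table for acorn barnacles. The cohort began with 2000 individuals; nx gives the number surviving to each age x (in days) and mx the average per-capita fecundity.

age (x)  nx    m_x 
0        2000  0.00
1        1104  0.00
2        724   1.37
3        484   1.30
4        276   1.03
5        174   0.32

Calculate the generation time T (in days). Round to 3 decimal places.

lx = nx/n0 = nx/2000: 1, 0.552, 0.362, 0.242, 0.138, 0.087
lx·mx: 0, 0, 0.49594, 0.3146, 0.14214, 0.02784 → R0 = 0.98052
x·lx·mx: 0, 0, 0.99188, 0.9438, 0.56856, 0.1392 → Σ = 2.64344
T = 2.64344 / 0.98052 = 2.695957… → 2.696

2.696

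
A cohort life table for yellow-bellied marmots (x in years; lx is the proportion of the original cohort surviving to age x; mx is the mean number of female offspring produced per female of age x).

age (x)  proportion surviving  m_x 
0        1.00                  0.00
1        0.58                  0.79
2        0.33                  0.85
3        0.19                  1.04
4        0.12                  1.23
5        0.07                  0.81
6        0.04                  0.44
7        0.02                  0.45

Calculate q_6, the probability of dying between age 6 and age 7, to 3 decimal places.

q_6 = (l_6 − l_7) / l_6 = (0.04 − 0.02) / 0.04
     = 0.02 / 0.04 = 0.5 → 0.500

0.500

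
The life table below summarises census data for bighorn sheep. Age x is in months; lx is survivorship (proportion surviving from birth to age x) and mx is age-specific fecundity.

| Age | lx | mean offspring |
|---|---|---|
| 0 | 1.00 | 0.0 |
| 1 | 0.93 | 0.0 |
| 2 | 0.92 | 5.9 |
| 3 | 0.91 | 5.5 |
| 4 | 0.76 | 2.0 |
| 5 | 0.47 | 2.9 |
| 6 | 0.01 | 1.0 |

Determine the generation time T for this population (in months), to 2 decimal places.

2.91

lx·mx: 0, 0, 5.428, 5.005, 1.52, 1.363, 0.01 → R0 = 13.326
x·lx·mx: 0, 0, 10.856, 15.015, 6.08, 6.815, 0.06 → Σ = 38.826
T = 38.826 / 13.326 = 2.913552… → 2.91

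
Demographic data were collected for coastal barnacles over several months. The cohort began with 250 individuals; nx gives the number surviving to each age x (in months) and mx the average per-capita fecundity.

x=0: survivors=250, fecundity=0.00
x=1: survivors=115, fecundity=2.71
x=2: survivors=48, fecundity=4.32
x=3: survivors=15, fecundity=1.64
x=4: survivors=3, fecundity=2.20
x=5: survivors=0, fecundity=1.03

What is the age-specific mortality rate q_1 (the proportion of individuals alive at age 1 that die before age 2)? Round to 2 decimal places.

lx = nx/n0 = nx/250: 1, 0.46, 0.192, 0.06, 0.012, 0
q_1 = (l_1 − l_2) / l_1 = (0.46 − 0.192) / 0.46
     = 0.268 / 0.46 = 0.582609… → 0.58

0.58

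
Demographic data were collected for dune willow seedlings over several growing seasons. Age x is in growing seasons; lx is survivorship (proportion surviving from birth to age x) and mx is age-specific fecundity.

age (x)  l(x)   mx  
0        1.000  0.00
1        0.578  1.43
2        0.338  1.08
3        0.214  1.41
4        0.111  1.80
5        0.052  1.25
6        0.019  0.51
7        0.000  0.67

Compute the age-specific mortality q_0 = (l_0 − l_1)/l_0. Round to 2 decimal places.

q_0 = (l_0 − l_1) / l_0 = (1 − 0.578) / 1
     = 0.422 / 1 = 0.422 → 0.42

0.42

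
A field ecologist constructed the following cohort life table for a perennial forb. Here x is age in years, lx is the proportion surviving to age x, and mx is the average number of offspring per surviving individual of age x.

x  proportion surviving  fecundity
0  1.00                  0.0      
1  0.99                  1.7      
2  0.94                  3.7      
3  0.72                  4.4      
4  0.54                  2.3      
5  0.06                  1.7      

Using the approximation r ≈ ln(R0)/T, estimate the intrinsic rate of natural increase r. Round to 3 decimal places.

0.929

R0 = Σ lx·mx = 0 + 1.683 + 3.478 + 3.168 + 1.242 + 0.102 = 9.673
Σ x·lx·mx = 23.621; T = 23.621/9.673 = 2.44195…
r ≈ ln(R0)/T = ln(9.673)/2.44195… = 0.92931… → 0.929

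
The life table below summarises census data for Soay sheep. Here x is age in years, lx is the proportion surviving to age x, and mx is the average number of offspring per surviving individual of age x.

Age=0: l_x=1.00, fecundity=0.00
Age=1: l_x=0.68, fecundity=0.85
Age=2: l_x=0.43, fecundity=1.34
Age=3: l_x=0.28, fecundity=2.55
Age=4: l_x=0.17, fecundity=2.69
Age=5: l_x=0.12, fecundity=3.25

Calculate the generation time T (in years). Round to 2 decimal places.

lx·mx: 0, 0.578, 0.5762, 0.714, 0.4573, 0.39 → R0 = 2.7155
x·lx·mx: 0, 0.578, 1.1524, 2.142, 1.8292, 1.95 → Σ = 7.6516
T = 7.6516 / 2.7155 = 2.81775… → 2.82

2.82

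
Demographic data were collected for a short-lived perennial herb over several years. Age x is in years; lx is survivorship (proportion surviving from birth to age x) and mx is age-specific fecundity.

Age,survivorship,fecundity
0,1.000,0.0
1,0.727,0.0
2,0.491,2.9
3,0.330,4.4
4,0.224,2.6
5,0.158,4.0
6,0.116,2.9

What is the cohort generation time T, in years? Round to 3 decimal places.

lx·mx: 0, 0, 1.4239, 1.452, 0.5824, 0.632, 0.3364 → R0 = 4.4267
x·lx·mx: 0, 0, 2.8478, 4.356, 2.3296, 3.16, 2.0184 → Σ = 14.7118
T = 14.7118 / 4.4267 = 3.323424… → 3.323

3.323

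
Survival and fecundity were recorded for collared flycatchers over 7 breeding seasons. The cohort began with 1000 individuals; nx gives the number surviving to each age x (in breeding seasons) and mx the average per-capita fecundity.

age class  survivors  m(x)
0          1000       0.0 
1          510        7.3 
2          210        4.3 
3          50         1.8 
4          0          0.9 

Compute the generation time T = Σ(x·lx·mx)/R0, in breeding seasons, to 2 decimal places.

lx = nx/n0 = nx/1000: 1, 0.51, 0.21, 0.05, 0
lx·mx: 0, 3.723, 0.903, 0.09, 0 → R0 = 4.716
x·lx·mx: 0, 3.723, 1.806, 0.27, 0 → Σ = 5.799
T = 5.799 / 4.716 = 1.229644… → 1.23

1.23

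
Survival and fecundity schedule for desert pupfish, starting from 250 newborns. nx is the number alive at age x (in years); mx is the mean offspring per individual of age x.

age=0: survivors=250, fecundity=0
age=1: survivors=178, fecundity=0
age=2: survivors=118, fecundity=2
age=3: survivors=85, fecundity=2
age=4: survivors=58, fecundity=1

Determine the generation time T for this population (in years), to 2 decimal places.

lx = nx/n0 = nx/250: 1, 0.712, 0.472, 0.34, 0.232
lx·mx: 0, 0, 0.944, 0.68, 0.232 → R0 = 1.856
x·lx·mx: 0, 0, 1.888, 2.04, 0.928 → Σ = 4.856
T = 4.856 / 1.856 = 2.616379… → 2.62

2.62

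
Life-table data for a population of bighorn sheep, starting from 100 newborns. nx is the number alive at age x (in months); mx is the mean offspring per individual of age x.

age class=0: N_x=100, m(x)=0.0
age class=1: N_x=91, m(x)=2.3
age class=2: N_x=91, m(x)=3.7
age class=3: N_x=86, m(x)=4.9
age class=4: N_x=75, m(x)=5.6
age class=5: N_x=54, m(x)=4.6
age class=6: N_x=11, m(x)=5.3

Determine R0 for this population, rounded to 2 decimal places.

16.94

lx = nx/n0 = nx/100: 1, 0.91, 0.91, 0.86, 0.75, 0.54, 0.11
lx·mx by age: 0, 2.093, 3.367, 4.214, 4.2, 2.484, 0.583
R0 = Σ lx·mx = 16.941 → 16.94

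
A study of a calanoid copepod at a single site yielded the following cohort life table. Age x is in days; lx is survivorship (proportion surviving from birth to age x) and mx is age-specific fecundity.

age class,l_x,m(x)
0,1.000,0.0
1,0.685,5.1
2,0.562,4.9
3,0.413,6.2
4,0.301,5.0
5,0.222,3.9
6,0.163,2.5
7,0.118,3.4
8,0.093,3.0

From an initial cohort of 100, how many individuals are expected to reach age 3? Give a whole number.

41

Expected survivors = N0 · l_3 = 100 × 0.413 = 41.3 → 41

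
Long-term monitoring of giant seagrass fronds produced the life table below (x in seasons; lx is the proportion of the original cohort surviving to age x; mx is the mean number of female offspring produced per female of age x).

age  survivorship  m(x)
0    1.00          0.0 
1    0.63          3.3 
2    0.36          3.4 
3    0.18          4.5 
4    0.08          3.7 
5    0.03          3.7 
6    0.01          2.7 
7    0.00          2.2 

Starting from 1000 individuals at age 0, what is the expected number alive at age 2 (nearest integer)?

360

Expected survivors = N0 · l_2 = 1000 × 0.36 = 360 → 360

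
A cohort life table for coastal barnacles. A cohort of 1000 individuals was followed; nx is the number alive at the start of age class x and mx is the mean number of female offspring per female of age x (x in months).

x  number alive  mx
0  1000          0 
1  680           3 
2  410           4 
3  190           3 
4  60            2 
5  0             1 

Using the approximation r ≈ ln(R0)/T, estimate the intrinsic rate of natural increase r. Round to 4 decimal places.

lx = nx/n0 = nx/1000: 1, 0.68, 0.41, 0.19, 0.06, 0
R0 = Σ lx·mx = 0 + 2.04 + 1.64 + 0.57 + 0.12 + 0 = 4.37
Σ x·lx·mx = 7.51; T = 7.51/4.37 = 1.71854…
r ≈ ln(R0)/T = ln(4.37)/1.71854… = 0.858151… → 0.8582

0.8582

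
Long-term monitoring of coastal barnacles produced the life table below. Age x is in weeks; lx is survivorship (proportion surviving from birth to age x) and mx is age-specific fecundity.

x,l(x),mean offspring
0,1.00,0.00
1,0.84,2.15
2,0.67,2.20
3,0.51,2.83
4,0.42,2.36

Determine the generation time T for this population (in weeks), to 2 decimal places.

2.28

lx·mx: 0, 1.806, 1.474, 1.4433, 0.9912 → R0 = 5.7145
x·lx·mx: 0, 1.806, 2.948, 4.3299, 3.9648 → Σ = 13.0487
T = 13.0487 / 5.7145 = 2.283437… → 2.28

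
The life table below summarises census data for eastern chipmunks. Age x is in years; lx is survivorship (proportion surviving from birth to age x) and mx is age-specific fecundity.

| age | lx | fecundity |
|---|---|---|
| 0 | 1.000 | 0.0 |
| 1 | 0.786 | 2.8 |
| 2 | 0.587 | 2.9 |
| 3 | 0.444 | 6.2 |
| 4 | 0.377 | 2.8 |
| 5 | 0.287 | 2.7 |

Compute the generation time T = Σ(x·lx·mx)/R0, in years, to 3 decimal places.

2.588

lx·mx: 0, 2.2008, 1.7023, 2.7528, 1.0556, 0.7749 → R0 = 8.4864
x·lx·mx: 0, 2.2008, 3.4046, 8.2584, 4.2224, 3.8745 → Σ = 21.9607
T = 21.9607 / 8.4864 = 2.587752… → 2.588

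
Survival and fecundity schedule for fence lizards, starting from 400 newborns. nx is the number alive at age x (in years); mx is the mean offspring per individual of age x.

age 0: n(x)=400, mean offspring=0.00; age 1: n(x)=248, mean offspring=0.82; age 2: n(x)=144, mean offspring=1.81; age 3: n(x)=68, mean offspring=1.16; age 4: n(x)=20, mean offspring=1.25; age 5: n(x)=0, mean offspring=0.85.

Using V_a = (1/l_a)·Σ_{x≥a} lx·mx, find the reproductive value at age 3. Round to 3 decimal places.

lx = nx/n0 = nx/400: 1, 0.62, 0.36, 0.17, 0.05, 0
lx·mx for x ≥ 3: 0.1972, 0.0625, 0 → sum = 0.2597
V_3 = 0.2597 / l_3 = 0.2597 / 0.17 = 1.527647… → 1.528

1.528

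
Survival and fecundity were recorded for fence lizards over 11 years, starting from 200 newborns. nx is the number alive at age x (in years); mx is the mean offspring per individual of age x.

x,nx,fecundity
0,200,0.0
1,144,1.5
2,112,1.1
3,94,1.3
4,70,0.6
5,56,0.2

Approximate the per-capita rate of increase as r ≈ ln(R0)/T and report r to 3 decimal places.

lx = nx/n0 = nx/200: 1, 0.72, 0.56, 0.47, 0.35, 0.28
R0 = Σ lx·mx = 0 + 1.08 + 0.616 + 0.611 + 0.21 + 0.056 = 2.573
Σ x·lx·mx = 5.265; T = 5.265/2.573 = 2.04625…
r ≈ ln(R0)/T = ln(2.573)/2.04625… = 0.46186… → 0.462

0.462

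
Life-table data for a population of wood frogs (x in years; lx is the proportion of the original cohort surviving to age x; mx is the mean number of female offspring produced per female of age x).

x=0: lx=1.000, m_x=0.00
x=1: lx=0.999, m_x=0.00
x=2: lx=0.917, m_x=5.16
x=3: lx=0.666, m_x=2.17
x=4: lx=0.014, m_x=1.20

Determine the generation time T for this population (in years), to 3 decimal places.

2.239

lx·mx: 0, 0, 4.73172, 1.44522, 0.0168 → R0 = 6.19374
x·lx·mx: 0, 0, 9.46344, 4.33566, 0.0672 → Σ = 13.8663
T = 13.8663 / 6.19374 = 2.23876… → 2.239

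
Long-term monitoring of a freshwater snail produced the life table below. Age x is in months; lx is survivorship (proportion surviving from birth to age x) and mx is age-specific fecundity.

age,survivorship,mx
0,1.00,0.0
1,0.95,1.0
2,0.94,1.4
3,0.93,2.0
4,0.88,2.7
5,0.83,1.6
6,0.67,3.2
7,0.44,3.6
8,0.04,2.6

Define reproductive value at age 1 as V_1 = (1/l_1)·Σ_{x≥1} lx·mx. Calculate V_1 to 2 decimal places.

lx·mx for x ≥ 1: 0.95, 1.316, 1.86, 2.376, 1.328, 2.144, 1.584, 0.104 → sum = 11.662
V_1 = 11.662 / l_1 = 11.662 / 0.95 = 12.275789… → 12.28

12.28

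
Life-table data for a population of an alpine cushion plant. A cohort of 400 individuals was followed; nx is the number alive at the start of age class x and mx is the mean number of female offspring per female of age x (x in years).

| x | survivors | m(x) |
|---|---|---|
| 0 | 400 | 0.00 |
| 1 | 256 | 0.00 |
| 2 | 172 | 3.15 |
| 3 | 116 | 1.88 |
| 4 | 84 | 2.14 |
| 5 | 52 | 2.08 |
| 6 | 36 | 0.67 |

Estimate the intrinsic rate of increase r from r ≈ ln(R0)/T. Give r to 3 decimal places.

lx = nx/n0 = nx/400: 1, 0.64, 0.43, 0.29, 0.21, 0.13, 0.09
R0 = Σ lx·mx = 0 + 0 + 1.3545 + 0.5452 + 0.4494 + 0.2704 + 0.0603 = 2.6798
Σ x·lx·mx = 7.856; T = 7.856/2.6798 = 2.93156…
r ≈ ln(R0)/T = ln(2.6798)/2.93156… = 0.33625… → 0.336

0.336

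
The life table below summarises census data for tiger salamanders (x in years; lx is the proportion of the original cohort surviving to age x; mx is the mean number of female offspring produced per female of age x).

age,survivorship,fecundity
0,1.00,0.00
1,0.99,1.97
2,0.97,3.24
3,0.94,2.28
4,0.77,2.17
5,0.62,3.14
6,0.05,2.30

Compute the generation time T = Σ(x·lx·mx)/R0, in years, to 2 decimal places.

lx·mx: 0, 1.9503, 3.1428, 2.1432, 1.6709, 1.9468, 0.115 → R0 = 10.969
x·lx·mx: 0, 1.9503, 6.2856, 6.4296, 6.6836, 9.734, 0.69 → Σ = 31.7731
T = 31.7731 / 10.969 = 2.896627… → 2.90

2.90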